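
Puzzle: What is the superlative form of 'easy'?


Apply superlative formation (consonant + y: change y to i, add -est): 'easy' -> 'easiest'.

easiest


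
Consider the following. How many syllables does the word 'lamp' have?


Break 'lamp' into syllables: lamp -> lamp = 1 syllable

1 syllable


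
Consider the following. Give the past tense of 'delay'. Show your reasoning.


Apply rule: Add -ed. 'delay' becomes 'delayed'.

delayed


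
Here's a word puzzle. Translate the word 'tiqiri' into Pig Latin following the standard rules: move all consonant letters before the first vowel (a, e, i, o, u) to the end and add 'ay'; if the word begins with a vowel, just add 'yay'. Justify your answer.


'tiqiri': move consonant cluster 't' to end and add 'ay': 'iqiritay'.

iqiritay


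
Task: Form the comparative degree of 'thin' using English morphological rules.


Apply comparative formation (double final consonant, add -er): 'thin' -> 'thinner'.

thinner


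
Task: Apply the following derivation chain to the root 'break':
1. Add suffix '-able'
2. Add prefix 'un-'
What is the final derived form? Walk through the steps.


Step 1: Add suffix '-able' to 'break' = 'breakable'
Step 2: Add prefix 'un-' to 'breakable' = 'unbreakable'

unbreakable


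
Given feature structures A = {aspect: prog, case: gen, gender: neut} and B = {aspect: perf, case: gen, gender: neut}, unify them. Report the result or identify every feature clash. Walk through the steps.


Compare features:
aspect: A=prog vs B=perf -> CLASH
case: A=gen vs B=gen -> unified: gen
gender: A=neut vs B=neut -> unified: neut
Clash detected on feature 'aspect' (prog vs perf); unification fails.

CLASH on 'aspect' (prog vs perf)


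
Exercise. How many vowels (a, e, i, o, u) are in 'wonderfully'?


Vowels in 'wonderfully': o, e, u = 3 vowels.

3


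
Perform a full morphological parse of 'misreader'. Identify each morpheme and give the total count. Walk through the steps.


Step 1: Identify prefix: 'mis' (meaning: wrongly)
Step 2: Identify root: 'read'
Step 3: Identify suffix(es): 'er'
Decomposition: mis- (prefix: wrongly) + read (root) + -er (suffix: one who)
Total morphemes: 3

3 morphemes (mis- (prefix: wrongly) + read (root) + -er (suffix: one who))


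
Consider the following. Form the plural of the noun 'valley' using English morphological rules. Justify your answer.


Apply rule: Add -s. 'valley' becomes 'valleys'.

valleys


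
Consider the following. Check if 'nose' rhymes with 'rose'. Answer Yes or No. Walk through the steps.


Rime (stressed vowel + following sounds) of 'nose': -ose = /oʊz/
Rime of 'rose': -ose = /oʊz/
/oʊz/ and /oʊz/ are the same ending sound, so the words rhyme.

Yes


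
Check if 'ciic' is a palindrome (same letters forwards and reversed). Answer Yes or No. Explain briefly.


Forward: 'ciic'
Reversed: 'ciic'
They are identical.

Yes


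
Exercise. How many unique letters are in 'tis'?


Unique letters in 'tis': {i, s, t} = 3 distinct letters.

3


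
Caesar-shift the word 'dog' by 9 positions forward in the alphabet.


Shift each letter by 9: d -> m, o -> x, g -> p. Result: 'mxp'.

mxp


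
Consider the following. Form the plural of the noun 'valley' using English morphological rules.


Apply rule: Add -s. 'valley' becomes 'valleys'.

valleys


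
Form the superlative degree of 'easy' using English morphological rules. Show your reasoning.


Apply superlative formation (consonant + y: change y to i, add -est): 'easy' -> 'easiest'.

easiest


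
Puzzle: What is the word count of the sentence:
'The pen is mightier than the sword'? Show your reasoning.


Split into words: The | pen | is | mightier | than | the | sword = 7 words.

7


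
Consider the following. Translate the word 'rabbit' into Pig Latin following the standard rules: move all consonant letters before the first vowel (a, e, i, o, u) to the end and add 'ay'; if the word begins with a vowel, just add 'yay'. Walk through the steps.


'rabbit': move consonant cluster 'r' to end and add 'ay': 'abbitray'.

abbitray


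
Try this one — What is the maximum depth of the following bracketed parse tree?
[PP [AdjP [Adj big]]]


Count bracket nesting levels:
'[' at pos 0: depth = 1
'[' at pos 4: depth = 2
'[' at pos 10: depth = 3
Maximum depth reached: 3

3


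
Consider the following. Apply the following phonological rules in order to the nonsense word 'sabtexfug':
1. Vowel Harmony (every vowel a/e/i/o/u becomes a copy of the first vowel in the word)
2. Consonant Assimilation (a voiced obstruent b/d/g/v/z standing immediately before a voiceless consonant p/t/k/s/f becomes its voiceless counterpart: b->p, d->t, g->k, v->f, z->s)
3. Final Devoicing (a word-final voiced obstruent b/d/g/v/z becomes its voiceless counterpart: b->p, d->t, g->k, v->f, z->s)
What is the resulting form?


Starting form: 'sabtexfug'
Rule 1: Vowel Harmony: all vowels become 'a' (matching first vowel). 'sabtexfug' -> 'sabtaxfag'
Rule 2: Consonant Assimilation: voiced obstruent before voiceless consonant becomes voiceless ('bt' -> 'pt'). 'sabtaxfag' -> 'saptaxfag'
Rule 3: Final Devoicing: word-final voiced obstruent 'g' becomes voiceless 'k'. 'saptaxfag' -> 'saptaxfak'
Final form: 'saptaxfak'

saptaxfak


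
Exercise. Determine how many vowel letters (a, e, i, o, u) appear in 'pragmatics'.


Vowels in 'pragmatics': a, a, i = 3 vowels.

3


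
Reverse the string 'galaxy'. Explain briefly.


Reverse 'galaxy' character by character: 'yxalag'.

yxalag


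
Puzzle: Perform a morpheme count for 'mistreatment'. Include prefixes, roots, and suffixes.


Decomposition: mis- (prefix) + treat (root) + -ment (suffix) = 3 morpheme(s)

3 morphemes


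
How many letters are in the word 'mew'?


Spell out 'mew' and number each letter: m(1), e(2), w(3). Total: 3 letters.

3


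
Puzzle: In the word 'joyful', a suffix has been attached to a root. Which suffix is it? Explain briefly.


The word 'joyful' = 'joy' (root) + '-ful' (suffix). The suffix is '-ful'.

ful


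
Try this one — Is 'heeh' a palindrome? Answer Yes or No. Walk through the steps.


Forward: 'heeh'
Reversed: 'heeh'
They are identical.

Yes


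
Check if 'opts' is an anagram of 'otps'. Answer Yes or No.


Sorted letters of 'opts': 'opst'
Sorted letters of 'otps': 'opst'
They match.

Yes


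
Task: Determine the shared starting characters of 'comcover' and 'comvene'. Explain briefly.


Compare from the start: 3 characters match: 'com'. Mismatch at position 4: 'c' vs 'v'.

com


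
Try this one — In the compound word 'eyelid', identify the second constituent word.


Split 'eyelid' into 'eye' + 'lid'. The second part is 'lid'.

lid


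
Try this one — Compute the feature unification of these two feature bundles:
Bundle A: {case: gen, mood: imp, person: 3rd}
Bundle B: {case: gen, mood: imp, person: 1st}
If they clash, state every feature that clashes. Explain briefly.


Compare features:
case: A=gen vs B=gen -> unified: gen
mood: A=imp vs B=imp -> unified: imp
person: A=3rd vs B=1st -> CLASH
Clash detected on feature 'person' (3rd vs 1st); unification fails.

CLASH on 'person' (3rd vs 1st)


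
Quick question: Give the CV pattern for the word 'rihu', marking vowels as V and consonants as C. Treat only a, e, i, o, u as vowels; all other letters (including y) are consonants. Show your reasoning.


Letter mapping: r = C, i = V, h = C, u = V.

CVCV


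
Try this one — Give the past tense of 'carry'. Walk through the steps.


Apply rule: Change -y to -ied. 'carry' becomes 'carried'.

carried


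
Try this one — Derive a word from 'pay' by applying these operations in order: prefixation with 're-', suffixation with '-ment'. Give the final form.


Step 1: Add prefix 're-' to 'pay' = 'repay'
Step 2: Add suffix '-ment' to 'repay' = 'repayment'

repayment


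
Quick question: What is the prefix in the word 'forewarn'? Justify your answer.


The word 'forewarn' = 'fore' (prefix) + 'warn' (root). The prefix is 'fore'.

fore


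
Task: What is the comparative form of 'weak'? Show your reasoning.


Apply comparative formation (add -er): 'weak' -> 'weaker'.

weaker


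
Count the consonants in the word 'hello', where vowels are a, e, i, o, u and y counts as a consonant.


Consonants in 'hello': h, l, l = 3 consonants.

3


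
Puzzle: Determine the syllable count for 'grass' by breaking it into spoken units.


Break 'grass' into syllables: grass -> grass = 1 syllable

1 syllable


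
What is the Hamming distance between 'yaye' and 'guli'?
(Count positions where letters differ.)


Alignment:
Position 1: 'y' vs 'g' = DIFFER
Position 2: 'a' vs 'u' = DIFFER
Position 3: 'y' vs 'l' = DIFFER
Position 4: 'e' vs 'i' = DIFFER
Total differences: 4

4


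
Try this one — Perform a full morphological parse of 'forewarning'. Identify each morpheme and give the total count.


Step 1: Identify prefix: 'fore' (meaning: before/front)
Step 2: Identify root: 'warn'
Step 3: Identify suffix(es): 'ing'
Decomposition: fore- (prefix: before/front) + warn (root) + -ing (suffix: ongoing action)
Total morphemes: 3

3 morphemes (fore- (prefix: before/front) + warn (root) + -ing (suffix: ongoing action))


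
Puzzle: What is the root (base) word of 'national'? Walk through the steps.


Remove suffix '-al' from 'national' to get root 'nation'.

nation


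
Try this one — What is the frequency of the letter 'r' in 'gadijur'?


Letter 'r' in 'gadijur': found at position(s) 7 = 1 occurrence(s).

1


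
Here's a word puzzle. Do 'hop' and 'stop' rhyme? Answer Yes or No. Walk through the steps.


Rime (stressed vowel + following sounds) of 'hop': -op = /ɒp/
Rime of 'stop': -op = /ɒp/
/ɒp/ and /ɒp/ are the same ending sound, so the words rhyme.

Yes


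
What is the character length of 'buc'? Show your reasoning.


Spell out 'buc' and number each letter: b(1), u(2), c(3). Total: 3 letters.

3


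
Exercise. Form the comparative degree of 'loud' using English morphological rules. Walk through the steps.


Apply comparative formation (add -er): 'loud' -> 'louder'.

louder


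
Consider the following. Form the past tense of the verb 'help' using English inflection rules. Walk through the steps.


Apply rule: Add -ed. 'help' becomes 'helped'.

helped


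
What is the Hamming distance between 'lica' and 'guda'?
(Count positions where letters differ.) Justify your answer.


Alignment:
Position 1: 'l' vs 'g' = DIFFER
Position 2: 'i' vs 'u' = DIFFER
Position 3: 'c' vs 'd' = DIFFER
Position 4: 'a' vs 'a' = match
Total differences: 3

3


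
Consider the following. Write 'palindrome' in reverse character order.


Reverse 'palindrome' character by character: 'emordnilap'.

emordnilap


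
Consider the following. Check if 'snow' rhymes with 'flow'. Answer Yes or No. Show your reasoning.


Rime (stressed vowel + following sounds) of 'snow': -ow = /oʊ/
Rime of 'flow': -ow = /oʊ/
/oʊ/ and /oʊ/ are the same ending sound, so the words rhyme.

Yes


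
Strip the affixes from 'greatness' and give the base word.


Remove suffix '-ness' from 'greatness' to get root 'great'.

great


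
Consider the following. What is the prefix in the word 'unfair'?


The word 'unfair' = 'un' (prefix) + 'fair' (root). The prefix is 'un'.

un


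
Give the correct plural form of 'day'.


Apply rule: Add -s. 'day' becomes 'days'.

days


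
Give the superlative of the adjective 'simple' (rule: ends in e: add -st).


Apply superlative formation (ends in e: add -st): 'simple' -> 'simplest'.

simplest


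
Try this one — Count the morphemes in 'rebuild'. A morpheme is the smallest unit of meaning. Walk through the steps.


Decomposition: re- (prefix) + build (root) = 2 morpheme(s)

2 morphemes


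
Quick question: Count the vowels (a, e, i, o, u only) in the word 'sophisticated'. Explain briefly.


Vowels in 'sophisticated': o, i, i, a, e = 5 vowels.

5


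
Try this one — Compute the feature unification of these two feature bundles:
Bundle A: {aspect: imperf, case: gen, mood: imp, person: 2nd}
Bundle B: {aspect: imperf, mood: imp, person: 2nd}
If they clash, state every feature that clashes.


Compare features:
aspect: A=imperf vs B=imperf -> unified: imperf
case: A=gen vs B=_ -> unified: gen
mood: A=imp vs B=imp -> unified: imp
person: A=2nd vs B=2nd -> unified: 2nd
No clashes found.

Unified: {aspect: imperf, case: gen, mood: imp, person: 2nd}


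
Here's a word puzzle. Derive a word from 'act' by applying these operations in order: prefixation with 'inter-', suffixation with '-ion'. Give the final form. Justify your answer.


Step 1: Add prefix 'inter-' to 'act' = 'interact'
Step 2: Add suffix '-ion' to 'interact' = 'interaction'

interaction


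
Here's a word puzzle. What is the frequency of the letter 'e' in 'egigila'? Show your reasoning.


Letter 'e' in 'egigila': found at position(s) 1 = 1 occurrence(s).

1


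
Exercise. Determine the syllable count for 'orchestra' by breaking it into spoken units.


Break 'orchestra' into syllables: or-ches-tra -> or | ches | tra = 3 syllables

3 syllables


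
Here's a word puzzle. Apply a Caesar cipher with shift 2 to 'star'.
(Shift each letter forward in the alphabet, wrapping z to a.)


Shift each letter by 2: s -> u, t -> v, a -> c, r -> t. Result: 'uvct'.

uvct


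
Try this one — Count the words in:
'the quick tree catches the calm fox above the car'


Split into words: the | quick | tree | catches | the | calm | fox | above | the | car = 10 words.

10


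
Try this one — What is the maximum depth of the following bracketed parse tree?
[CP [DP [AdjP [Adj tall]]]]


Count bracket nesting levels:
'[' at pos 0: depth = 1
'[' at pos 4: depth = 2
'[' at pos 8: depth = 3
'[' at pos 14: depth = 4
Maximum depth reached: 4

4


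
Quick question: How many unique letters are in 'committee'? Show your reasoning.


Unique letters in 'committee': {c, e, i, m, o, t} = 6 distinct letters.

6


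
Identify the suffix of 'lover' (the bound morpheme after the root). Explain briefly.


The word 'lover' = 'love' (root) + '-er' (suffix). The suffix is '-er'.

er


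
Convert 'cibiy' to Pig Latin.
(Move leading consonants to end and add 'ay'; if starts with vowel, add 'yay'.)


'cibiy': move consonant cluster 'c' to end and add 'ay': 'ibiycay'.

ibiycay


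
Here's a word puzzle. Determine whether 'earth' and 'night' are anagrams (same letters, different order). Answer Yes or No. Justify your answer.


Sorted letters of 'earth': 'aehrt'
Sorted letters of 'night': 'ghint'
They do not match.

No


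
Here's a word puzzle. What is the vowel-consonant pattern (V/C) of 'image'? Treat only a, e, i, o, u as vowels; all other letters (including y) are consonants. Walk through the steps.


Letter mapping: i = V, m = C, a = V, g = C, e = V.

VCVCV


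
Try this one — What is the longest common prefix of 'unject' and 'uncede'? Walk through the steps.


Compare from the start: 2 characters match: 'un'. Mismatch at position 3: 'j' vs 'c'.

un


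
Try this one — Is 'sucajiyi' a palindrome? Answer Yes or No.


Forward: 'sucajiyi'
Reversed: 'iyijacus'
They differ.

No


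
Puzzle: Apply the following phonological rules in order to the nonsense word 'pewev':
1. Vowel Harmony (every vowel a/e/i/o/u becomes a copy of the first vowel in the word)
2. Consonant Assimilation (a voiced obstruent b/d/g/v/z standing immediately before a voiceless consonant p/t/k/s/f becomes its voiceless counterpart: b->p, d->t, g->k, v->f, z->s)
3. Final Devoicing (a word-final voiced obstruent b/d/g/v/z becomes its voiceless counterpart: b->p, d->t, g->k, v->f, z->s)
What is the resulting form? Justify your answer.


Starting form: 'pewev'
Rule 1: Vowel Harmony: all vowels already match. No change.
Rule 2: Consonant Assimilation: no voiced obstruent (b/d/g/v/z) stands immediately before a voiceless consonant (p/t/k/s/f). No change.
Rule 3: Final Devoicing: word-final voiced obstruent 'v' becomes voiceless 'f'. 'pewev' -> 'pewef'
Final form: 'pewef'

pewef


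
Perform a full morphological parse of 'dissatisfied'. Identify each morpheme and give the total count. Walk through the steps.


Step 1: Identify prefix: 'dis' (meaning: not/apart)
Step 2: Identify root: 'satisfy'
Step 3: Identify suffix(es): 'ed'
Decomposition: dis- (prefix: not/apart) + satisfy (root) + -ed (suffix: past)
Total morphemes: 3

3 morphemes (dis- (prefix: not/apart) + satisfy (root) + -ed (suffix: past))


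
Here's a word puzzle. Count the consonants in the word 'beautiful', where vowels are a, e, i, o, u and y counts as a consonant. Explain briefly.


Consonants in 'beautiful': b, t, f, l = 4 consonants.

4


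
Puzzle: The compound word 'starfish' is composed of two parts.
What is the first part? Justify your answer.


Split 'starfish' into 'star' + 'fish'. The first part is 'star'.

star


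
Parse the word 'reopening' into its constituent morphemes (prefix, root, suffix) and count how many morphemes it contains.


Step 1: Identify prefix: 're' (meaning: again)
Step 2: Identify root: 'open'
Step 3: Identify suffix(es): 'ing'
Decomposition: re- (prefix: again) + open (root) + -ing (suffix: ongoing action)
Total morphemes: 3

3 morphemes (re- (prefix: again) + open (root) + -ing (suffix: ongoing action))


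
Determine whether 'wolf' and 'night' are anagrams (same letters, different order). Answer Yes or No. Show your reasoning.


Sorted letters of 'wolf': 'flow'
Sorted letters of 'night': 'ghint'
They do not match.

No


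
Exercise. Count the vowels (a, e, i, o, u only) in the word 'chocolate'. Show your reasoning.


Vowels in 'chocolate': o, o, a, e = 4 vowels.

4


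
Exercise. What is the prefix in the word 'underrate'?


The word 'underrate' = 'under' (prefix) + 'rate' (root). The prefix is 'under'.

under


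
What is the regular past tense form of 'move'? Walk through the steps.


Apply rule: Add -d (word ends in -e). 'move' becomes 'moved'.

moved


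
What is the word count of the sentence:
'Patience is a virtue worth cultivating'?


Split into words: Patience | is | a | virtue | worth | cultivating = 6 words.

6


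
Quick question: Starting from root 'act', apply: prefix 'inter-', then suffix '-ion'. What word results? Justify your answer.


Step 1: Add prefix 'inter-' to 'act' = 'interact'
Step 2: Add suffix '-ion' to 'interact' = 'interaction'

interaction


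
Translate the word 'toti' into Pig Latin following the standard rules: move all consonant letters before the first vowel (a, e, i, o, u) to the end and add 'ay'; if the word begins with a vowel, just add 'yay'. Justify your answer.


'toti': move consonant cluster 't' to end and add 'ay': 'otitay'.

otitay


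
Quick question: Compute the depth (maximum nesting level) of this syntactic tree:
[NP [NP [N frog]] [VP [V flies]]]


Count bracket nesting levels:
'[' at pos 0: depth = 1
'[' at pos 4: depth = 2
'[' at pos 8: depth = 3
'[' at pos 18: depth = 2
'[' at pos 22: depth = 3
Maximum depth reached: 3

3


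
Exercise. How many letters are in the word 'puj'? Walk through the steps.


Spell out 'puj' and number each letter: p(1), u(2), j(3). Total: 3 letters.

3


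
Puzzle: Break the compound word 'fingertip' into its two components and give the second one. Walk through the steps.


Split 'fingertip' into 'finger' + 'tip'. The second part is 'tip'.

tip


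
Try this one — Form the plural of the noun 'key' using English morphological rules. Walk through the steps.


Apply rule: Add -s. 'key' becomes 'keys'.

keys


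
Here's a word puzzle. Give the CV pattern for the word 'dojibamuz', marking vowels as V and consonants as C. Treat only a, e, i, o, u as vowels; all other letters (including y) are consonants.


Letter mapping: d = C, o = V, j = C, i = V, b = C, a = V, m = C, u = V, z = C.

CVCVCVCVC


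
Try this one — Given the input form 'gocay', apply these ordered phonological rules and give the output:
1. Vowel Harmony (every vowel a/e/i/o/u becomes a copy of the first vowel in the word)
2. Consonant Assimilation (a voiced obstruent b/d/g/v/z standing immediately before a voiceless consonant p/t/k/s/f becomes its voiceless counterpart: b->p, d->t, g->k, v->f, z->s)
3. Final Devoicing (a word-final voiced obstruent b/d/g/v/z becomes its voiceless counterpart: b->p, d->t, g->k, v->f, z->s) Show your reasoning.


Starting form: 'gocay'
Rule 1: Vowel Harmony: all vowels become 'o' (matching first vowel). 'gocay' -> 'gocoy'
Rule 2: Consonant Assimilation: no voiced obstruent (b/d/g/v/z) stands immediately before a voiceless consonant (p/t/k/s/f). No change.
Rule 3: Final Devoicing: final consonant 'y' is not one of the voiced obstruents b/d/g/v/z. No change.
Final form: 'gocoy'

gocoy


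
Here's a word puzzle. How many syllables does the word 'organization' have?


Break 'organization' into syllables: or-gan-i-za-tion -> or | gan | i | za | tion = 5 syllables

5 syllables


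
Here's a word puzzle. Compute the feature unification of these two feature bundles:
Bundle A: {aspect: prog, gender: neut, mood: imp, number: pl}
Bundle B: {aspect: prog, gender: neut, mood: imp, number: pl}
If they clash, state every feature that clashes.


Compare features:
aspect: A=prog vs B=prog -> unified: prog
gender: A=neut vs B=neut -> unified: neut
mood: A=imp vs B=imp -> unified: imp
number: A=pl vs B=pl -> unified: pl
No clashes found.

Unified: {aspect: prog, gender: neut, mood: imp, number: pl}


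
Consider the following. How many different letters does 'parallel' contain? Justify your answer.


Unique letters in 'parallel': {a, e, l, p, r} = 5 distinct letters.

5


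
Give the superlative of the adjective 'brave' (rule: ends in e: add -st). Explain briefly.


Apply superlative formation (ends in e: add -st): 'brave' -> 'bravest'.

bravest


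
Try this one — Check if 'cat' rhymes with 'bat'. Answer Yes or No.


Rime (stressed vowel + following sounds) of 'cat': -at = /æt/
Rime of 'bat': -at = /æt/
/æt/ and /æt/ are the same ending sound, so the words rhyme.

Yes


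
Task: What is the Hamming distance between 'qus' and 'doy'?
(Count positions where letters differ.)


Alignment:
Position 1: 'q' vs 'd' = DIFFER
Position 2: 'u' vs 'o' = DIFFER
Position 3: 's' vs 'y' = DIFFER
Total differences: 3

3


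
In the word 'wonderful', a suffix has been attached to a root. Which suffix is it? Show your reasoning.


The word 'wonderful' = 'wonder' (root) + '-ful' (suffix). The suffix is '-ful'.

ful


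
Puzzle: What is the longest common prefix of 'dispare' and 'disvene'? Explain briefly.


Compare from the start: 3 characters match: 'dis'. Mismatch at position 4: 'p' vs 'v'.

dis


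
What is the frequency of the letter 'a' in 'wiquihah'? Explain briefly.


Letter 'a' in 'wiquihah': found at position(s) 7 = 1 occurrence(s).

1


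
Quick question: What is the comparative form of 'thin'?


Apply comparative formation (double final consonant, add -er): 'thin' -> 'thinner'.

thinner


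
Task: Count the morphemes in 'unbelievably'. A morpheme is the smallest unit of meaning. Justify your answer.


Decomposition: un- (prefix) + believe (root) + -able (suffix) + -ly (suffix) = 4 morpheme(s)

4 morphemes


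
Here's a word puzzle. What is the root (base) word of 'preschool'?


Remove prefix 'pre' from 'preschool' to get root 'school'.

school


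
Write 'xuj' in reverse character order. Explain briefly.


Reverse 'xuj' character by character: 'jux'.

jux


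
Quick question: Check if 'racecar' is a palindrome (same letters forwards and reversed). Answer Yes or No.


Forward: 'racecar'
Reversed: 'racecar'
They are identical.

Yes


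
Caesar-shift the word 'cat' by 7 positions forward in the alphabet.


Shift each letter by 7: c -> j, a -> h, t -> a. Result: 'jha'.

jha


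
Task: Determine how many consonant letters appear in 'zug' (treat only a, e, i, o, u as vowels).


Consonants in 'zug': z, g = 2 consonants.

2


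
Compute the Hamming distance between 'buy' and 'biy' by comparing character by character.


Alignment:
Position 1: 'b' vs 'b' = match
Position 2: 'u' vs 'i' = DIFFER
Position 3: 'y' vs 'y' = match
Total differences: 1

1


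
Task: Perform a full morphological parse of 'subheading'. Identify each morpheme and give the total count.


Step 1: Identify prefix: 'sub' (meaning: below)
Step 2: Identify root: 'head'
Step 3: Identify suffix(es): 'ing'
Decomposition: sub- (prefix: below) + head (root) + -ing (suffix: ongoing/result)
Total morphemes: 3

3 morphemes (sub- (prefix: below) + head (root) + -ing (suffix: ongoing/result))


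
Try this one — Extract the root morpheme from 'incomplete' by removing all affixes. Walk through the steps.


Remove prefix 'in' from 'incomplete' to get root 'complete'.

complete


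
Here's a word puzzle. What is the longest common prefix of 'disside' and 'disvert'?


Compare from the start: 3 characters match: 'dis'. Mismatch at position 4: 's' vs 'v'.

dis


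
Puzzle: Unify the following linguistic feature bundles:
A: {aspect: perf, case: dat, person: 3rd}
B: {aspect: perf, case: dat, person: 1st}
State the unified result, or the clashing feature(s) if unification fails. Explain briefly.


Compare features:
aspect: A=perf vs B=perf -> unified: perf
case: A=dat vs B=dat -> unified: dat
person: A=3rd vs B=1st -> CLASH
Clash detected on feature 'person' (3rd vs 1st); unification fails.

CLASH on 'person' (3rd vs 1st)


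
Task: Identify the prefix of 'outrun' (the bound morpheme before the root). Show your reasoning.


The word 'outrun' = 'out' (prefix) + 'run' (root). The prefix is 'out'.

out


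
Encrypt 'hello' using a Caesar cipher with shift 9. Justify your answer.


Shift each letter by 9: h -> q, e -> n, l -> u, l -> u, o -> x. Result: 'qnuux'.

qnuux


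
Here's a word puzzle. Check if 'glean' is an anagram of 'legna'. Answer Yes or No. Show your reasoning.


Sorted letters of 'glean': 'aegln'
Sorted letters of 'legna': 'aegln'
They match.

Yes


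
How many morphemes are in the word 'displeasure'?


Decomposition: dis- (prefix) + please (root) + -ure (suffix) = 3 morpheme(s)

3 morphemes


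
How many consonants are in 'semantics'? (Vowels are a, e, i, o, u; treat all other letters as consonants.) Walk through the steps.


Consonants in 'semantics': s, m, n, t, c, s = 6 consonants.

6


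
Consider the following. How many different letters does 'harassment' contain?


Unique letters in 'harassment': {a, e, h, m, n, r, s, t} = 8 distinct letters.

8


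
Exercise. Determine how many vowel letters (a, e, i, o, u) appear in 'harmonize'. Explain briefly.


Vowels in 'harmonize': a, o, i, e = 4 vowels.

4


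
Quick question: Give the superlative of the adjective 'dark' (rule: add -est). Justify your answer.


Apply superlative formation (add -est): 'dark' -> 'darkest'.

darkest


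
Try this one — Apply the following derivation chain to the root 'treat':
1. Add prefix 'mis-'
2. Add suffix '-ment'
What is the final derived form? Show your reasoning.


Step 1: Add prefix 'mis-' to 'treat' = 'mistreat'
Step 2: Add suffix '-ment' to 'mistreat' = 'mistreatment'

mistreatment


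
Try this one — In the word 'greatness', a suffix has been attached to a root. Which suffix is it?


The word 'greatness' = 'great' (root) + '-ness' (suffix). The suffix is '-ness'.

ness


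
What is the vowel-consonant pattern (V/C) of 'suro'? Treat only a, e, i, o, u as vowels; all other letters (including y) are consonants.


Letter mapping: s = C, u = V, r = C, o = V.

CVCV


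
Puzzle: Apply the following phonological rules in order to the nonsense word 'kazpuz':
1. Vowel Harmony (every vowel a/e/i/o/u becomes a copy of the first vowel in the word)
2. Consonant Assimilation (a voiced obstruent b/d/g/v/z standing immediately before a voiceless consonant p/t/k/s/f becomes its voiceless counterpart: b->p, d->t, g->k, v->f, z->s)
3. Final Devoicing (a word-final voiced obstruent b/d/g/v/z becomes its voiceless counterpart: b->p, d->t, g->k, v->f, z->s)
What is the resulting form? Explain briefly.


Starting form: 'kazpuz'
Rule 1: Vowel Harmony: all vowels become 'a' (matching first vowel). 'kazpuz' -> 'kazpaz'
Rule 2: Consonant Assimilation: voiced obstruent before voiceless consonant becomes voiceless ('zp' -> 'sp'). 'kazpaz' -> 'kaspaz'
Rule 3: Final Devoicing: word-final voiced obstruent 'z' becomes voiceless 's'. 'kaspaz' -> 'kaspas'
Final form: 'kaspas'

kaspas


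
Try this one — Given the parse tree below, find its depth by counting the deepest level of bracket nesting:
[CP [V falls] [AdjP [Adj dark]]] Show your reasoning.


Count bracket nesting levels:
'[' at pos 0: depth = 1
'[' at pos 4: depth = 2
'[' at pos 14: depth = 2
'[' at pos 20: depth = 3
Maximum depth reached: 3

3


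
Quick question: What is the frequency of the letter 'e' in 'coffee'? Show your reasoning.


Letter 'e' in 'coffee': found at position(s) 5, 6 = 2 occurrence(s).

2


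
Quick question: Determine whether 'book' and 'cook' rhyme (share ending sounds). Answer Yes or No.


Rime (stressed vowel + following sounds) of 'book': -ook = /ʊk/
Rime of 'cook': -ook = /ʊk/
/ʊk/ and /ʊk/ are the same ending sound, so the words rhyme.

Yes


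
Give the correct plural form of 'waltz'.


Apply rule: Add -es (sibilant/fricative ending). 'waltz' becomes 'waltzes'.

waltzes


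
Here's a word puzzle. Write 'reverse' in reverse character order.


Reverse 'reverse' character by character: 'esrever'.

esrever


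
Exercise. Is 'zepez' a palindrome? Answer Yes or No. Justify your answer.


Forward: 'zepez'
Reversed: 'zepez'
They are identical.

Yes


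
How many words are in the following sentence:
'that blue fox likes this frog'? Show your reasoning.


Split into words: that | blue | fox | likes | this | frog = 6 words.

6


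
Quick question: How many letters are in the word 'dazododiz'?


Spell out 'dazododiz' and number each letter: d(1), a(2), z(3), o(4), d(5), o(6), d(7), i(8), z(9). Total: 9 letters.

9


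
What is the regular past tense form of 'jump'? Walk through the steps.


Apply rule: Add -ed. 'jump' becomes 'jumped'.

jumped


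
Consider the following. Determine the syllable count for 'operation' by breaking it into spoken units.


Break 'operation' into syllables: op-er-a-tion -> op | er | a | tion = 4 syllables

4 syllables


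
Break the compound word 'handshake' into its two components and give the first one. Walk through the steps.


Split 'handshake' into 'hand' + 'shake'. The first part is 'hand'.

hand


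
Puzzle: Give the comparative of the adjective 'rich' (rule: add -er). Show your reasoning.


Apply comparative formation (add -er): 'rich' -> 'richer'.

richer


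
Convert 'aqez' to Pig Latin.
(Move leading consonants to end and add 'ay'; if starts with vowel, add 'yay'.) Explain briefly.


'aqez' starts with a vowel, so add 'yay': 'aqezyay'.

aqezyay


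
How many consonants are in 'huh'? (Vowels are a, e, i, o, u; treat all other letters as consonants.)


Consonants in 'huh': h, h = 2 consonants.

2


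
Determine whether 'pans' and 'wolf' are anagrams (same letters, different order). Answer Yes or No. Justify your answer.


Sorted letters of 'pans': 'anps'
Sorted letters of 'wolf': 'flow'
They do not match.

No


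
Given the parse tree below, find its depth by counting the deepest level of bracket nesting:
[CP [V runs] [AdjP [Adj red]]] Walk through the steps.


Count bracket nesting levels:
'[' at pos 0: depth = 1
'[' at pos 4: depth = 2
'[' at pos 13: depth = 2
'[' at pos 19: depth = 3
Maximum depth reached: 3

3


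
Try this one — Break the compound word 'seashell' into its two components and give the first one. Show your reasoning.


Split 'seashell' into 'sea' + 'shell'. The first part is 'sea'.

sea


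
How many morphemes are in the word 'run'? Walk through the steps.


Decomposition: run (free morpheme) = 1 morpheme(s)

1 morphemes


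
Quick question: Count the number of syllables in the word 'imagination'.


Break 'imagination' into syllables: i-mag-i-na-tion -> i | mag | i | na | tion = 5 syllables

5 syllables


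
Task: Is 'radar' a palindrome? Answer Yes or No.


Forward: 'radar'
Reversed: 'radar'
They are identical.

Yes


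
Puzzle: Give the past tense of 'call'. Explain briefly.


Apply rule: Add -ed. 'call' becomes 'called'.

called


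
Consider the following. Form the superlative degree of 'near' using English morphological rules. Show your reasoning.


Apply superlative formation (add -est): 'near' -> 'nearest'.

nearest


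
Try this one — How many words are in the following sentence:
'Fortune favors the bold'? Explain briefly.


Split into words: Fortune | favors | the | bold = 4 words.

4


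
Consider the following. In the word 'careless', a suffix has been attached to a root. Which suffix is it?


The word 'careless' = 'care' (root) + '-less' (suffix). The suffix is '-less'.

less


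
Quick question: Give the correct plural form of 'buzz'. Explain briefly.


Apply rule: Add -es (sibilant/fricative ending). 'buzz' becomes 'buzzes'.

buzzes


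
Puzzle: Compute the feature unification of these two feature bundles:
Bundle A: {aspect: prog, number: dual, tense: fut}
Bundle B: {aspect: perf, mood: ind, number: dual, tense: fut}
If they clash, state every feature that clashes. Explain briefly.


Compare features:
aspect: A=prog vs B=perf -> CLASH
mood: A=_ vs B=ind -> unified: ind
number: A=dual vs B=dual -> unified: dual
tense: A=fut vs B=fut -> unified: fut
Clash detected on feature 'aspect' (prog vs perf); unification fails.

CLASH on 'aspect' (prog vs perf)


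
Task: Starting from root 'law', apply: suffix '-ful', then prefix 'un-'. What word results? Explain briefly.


Step 1: Add suffix '-ful' to 'law' = 'lawful'
Step 2: Add prefix 'un-' to 'lawful' = 'unlawful'

unlawful


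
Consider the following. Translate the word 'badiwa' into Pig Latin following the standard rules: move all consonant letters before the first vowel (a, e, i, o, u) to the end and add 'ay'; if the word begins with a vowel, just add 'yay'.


'badiwa': move consonant cluster 'b' to end and add 'ay': 'adiwabay'.

adiwabay


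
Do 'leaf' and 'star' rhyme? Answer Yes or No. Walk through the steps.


Rime (stressed vowel + following sounds) of 'leaf': -eaf = /iːf/
Rime of 'star': -ar = /ɑːr/
/iːf/ and /ɑːr/ are different ending sounds, so the words do not rhyme.

No


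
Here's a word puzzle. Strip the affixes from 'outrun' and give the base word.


Remove prefix 'out' from 'outrun' to get root 'run'.

run


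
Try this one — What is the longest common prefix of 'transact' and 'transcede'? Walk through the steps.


Compare from the start: 5 characters match: 'trans'. Mismatch at position 6: 'a' vs 'c'.

trans


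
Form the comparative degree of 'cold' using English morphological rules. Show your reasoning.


Apply comparative formation (add -er): 'cold' -> 'colder'.

colder


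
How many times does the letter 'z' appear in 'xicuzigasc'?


Letter 'z' in 'xicuzigasc': found at position(s) 5 = 1 occurrence(s).

1


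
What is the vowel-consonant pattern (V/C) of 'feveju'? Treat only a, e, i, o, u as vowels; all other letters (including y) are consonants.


Letter mapping: f = C, e = V, v = C, e = V, j = C, u = V.

CVCVCV


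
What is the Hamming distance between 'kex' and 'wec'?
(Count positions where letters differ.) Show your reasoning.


Alignment:
Position 1: 'k' vs 'w' = DIFFER
Position 2: 'e' vs 'e' = match
Position 3: 'x' vs 'c' = DIFFER
Total differences: 2

2


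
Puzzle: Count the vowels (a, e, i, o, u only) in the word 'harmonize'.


Vowels in 'harmonize': a, o, i, e = 4 vowels.

4


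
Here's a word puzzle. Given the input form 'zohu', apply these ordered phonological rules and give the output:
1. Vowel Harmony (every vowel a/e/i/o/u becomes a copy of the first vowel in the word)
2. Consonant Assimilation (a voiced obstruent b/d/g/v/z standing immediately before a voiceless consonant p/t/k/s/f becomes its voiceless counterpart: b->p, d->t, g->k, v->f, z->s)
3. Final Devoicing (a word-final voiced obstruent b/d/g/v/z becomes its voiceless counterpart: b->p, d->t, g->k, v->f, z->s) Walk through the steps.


Starting form: 'zohu'
Rule 1: Vowel Harmony: all vowels become 'o' (matching first vowel). 'zohu' -> 'zoho'
Rule 2: Consonant Assimilation: no voiced obstruent (b/d/g/v/z) stands immediately before a voiceless consonant (p/t/k/s/f). No change.
Rule 3: Final Devoicing: the word ends in the vowel 'o', not a consonant. No change.
Final form: 'zoho'

zoho


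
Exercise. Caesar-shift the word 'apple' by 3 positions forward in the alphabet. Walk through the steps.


Shift each letter by 3: a -> d, p -> s, p -> s, l -> o, e -> h. Result: 'dssoh'.

dssoh


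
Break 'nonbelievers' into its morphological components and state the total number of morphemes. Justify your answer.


Step 1: Identify prefix: 'non' (meaning: not)
Step 2: Identify root: 'believe'
Step 3: Identify suffix(es): 'er, s'
Decomposition: non- (prefix: not) + believe (root) + -er (suffix: one who) + -s (plural)
Total morphemes: 4

4 morphemes (non- (prefix: not) + believe (root) + -er (suffix: one who) + -s (plural))


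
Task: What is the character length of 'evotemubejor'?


Spell out 'evotemubejor' and number each letter: e(1), v(2), o(3), t(4), e(5), m(6), u(7), b(8), e(9), j(10), o(11), r(12). Total: 12 letters.

12


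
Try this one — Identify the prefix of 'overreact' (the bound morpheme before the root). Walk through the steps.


The word 'overreact' = 'over' (prefix) + 'react' (root). The prefix is 'over'.

over


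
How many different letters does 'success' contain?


Unique letters in 'success': {c, e, s, u} = 4 distinct letters.

4


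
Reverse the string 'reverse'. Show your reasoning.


Reverse 'reverse' character by character: 'esrever'.

esrever


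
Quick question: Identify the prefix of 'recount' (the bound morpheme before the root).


The word 'recount' = 're' (prefix) + 'count' (root). The prefix is 're'.

re


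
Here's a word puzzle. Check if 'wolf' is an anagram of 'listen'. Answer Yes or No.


Sorted letters of 'wolf': 'flow'
Sorted letters of 'listen': 'eilnst'
They do not match.

No


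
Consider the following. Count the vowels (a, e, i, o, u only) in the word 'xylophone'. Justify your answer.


Vowels in 'xylophone': o, o, e = 3 vowels.

3


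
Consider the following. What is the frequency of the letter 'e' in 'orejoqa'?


Letter 'e' in 'orejoqa': found at position(s) 3 = 1 occurrence(s).

1


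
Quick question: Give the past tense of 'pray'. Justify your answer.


Apply rule: Add -ed. 'pray' becomes 'prayed'.

prayed


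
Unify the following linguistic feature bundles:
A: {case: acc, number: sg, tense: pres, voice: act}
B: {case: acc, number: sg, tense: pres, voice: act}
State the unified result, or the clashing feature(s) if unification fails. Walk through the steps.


Compare features:
case: A=acc vs B=acc -> unified: acc
number: A=sg vs B=sg -> unified: sg
tense: A=pres vs B=pres -> unified: pres
voice: A=act vs B=act -> unified: act
No clashes found.

Unified: {case: acc, number: sg, tense: pres, voice: act}
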